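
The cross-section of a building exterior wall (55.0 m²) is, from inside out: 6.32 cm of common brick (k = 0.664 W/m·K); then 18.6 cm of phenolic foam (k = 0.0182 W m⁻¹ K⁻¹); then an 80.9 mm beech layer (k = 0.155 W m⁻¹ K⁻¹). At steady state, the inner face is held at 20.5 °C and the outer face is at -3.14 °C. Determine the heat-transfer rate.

Series thermal resistances, inner to outer:
  R_common brick = L/(kA) = 0.0632/(0.664·55.0) = 0.001731 K/W
  R_phenolic foam = L/(kA) = 0.186/(0.0182·55.0) = 0.1858 K/W
  R_beech = L/(kA) = 0.0809/(0.155·55.0) = 0.009490 K/W
ΣR = 0.001731 + 0.1858 + 0.009490 = 0.1970 K/W
Q = ΔT/ΣR = (20.5 °C − -3.14 °C)/0.1970 = 120 W

Q = 120 W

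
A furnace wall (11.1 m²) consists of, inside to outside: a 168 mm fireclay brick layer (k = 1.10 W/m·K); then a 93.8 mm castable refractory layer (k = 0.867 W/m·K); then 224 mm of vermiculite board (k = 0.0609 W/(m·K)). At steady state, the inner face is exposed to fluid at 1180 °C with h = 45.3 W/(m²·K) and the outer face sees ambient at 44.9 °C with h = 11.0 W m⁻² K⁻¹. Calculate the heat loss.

Treat each layer as a resistance in series:
  R_conv,in = 1/(hA) = 1/(45.3·11.1) = 0.001989 K/W
  R_fireclay brick = L/(kA) = 0.168/(1.10·11.1) = 0.01376 K/W
  R_castable refractory = L/(kA) = 0.0938/(0.867·11.1) = 0.009747 K/W
  R_vermiculite board = L/(kA) = 0.224/(0.0609·11.1) = 0.3314 K/W
  R_conv,out = 1/(hA) = 1/(11.0·11.1) = 0.008190 K/W
ΣR = 0.001989 + 0.01376 + 0.009747 + 0.3314 + 0.008190 = 0.3651 K/W
Q = ΔT/ΣR = (1180 °C − 44.9 °C)/0.3651 = 3110 W

Q = 3110 W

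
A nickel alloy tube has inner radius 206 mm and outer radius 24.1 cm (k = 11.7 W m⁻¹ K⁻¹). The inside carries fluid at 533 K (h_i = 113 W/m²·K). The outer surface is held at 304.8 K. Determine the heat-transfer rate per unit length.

Q' = 25.4 kW/m

Series thermal resistances, inner to outer:
  R'_conv,in = 1/(2πr h) = 1/(2π·0.206·113) = 0.006837 m·K/W
  R'_nickel alloy = ln(0.241/0.206)/(2πk) = 0.1569/(2π·11.7) = 0.002135 m·K/W
ΣR = 0.006837 + 0.002135 = 0.008972 m·K/W
Q' = ΔT/ΣR = (533 K − 304.8 K)/0.008972 = 25400 W/m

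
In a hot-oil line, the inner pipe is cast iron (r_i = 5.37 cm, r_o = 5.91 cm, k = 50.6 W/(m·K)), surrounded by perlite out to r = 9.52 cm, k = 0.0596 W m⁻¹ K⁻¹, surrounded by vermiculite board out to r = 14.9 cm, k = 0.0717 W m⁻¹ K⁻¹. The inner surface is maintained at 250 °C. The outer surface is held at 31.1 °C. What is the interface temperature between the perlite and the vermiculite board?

Series thermal resistances, inner to outer:
  R'_cast iron = ln(0.0591/0.0537)/(2πk) = 0.09582/(2π·50.6) = 3.014×10^-4 m·K/W
  R'_perlite = ln(0.0952/0.0591)/(2πk) = 0.4767/(2π·0.0596) = 1.273 m·K/W
  R'_vermiculite board = ln(0.149/0.0952)/(2πk) = 0.4480/(2π·0.0717) = 0.9944 m·K/W
ΣR = 3.014×10^-4 + 1.273 + 0.9944 = 2.268 m·K/W
Q' = ΔT/ΣR = (250 °C − 31.1 °C)/2.268 = 96.52 W/m
From the inner boundary to the perlite/vermiculite board interface, ΣR_partial = 1.273 m·K/W.
T_interface = T_in − Q'·ΣR_partial = 250 °C − (96.52)(1.273) = 127 °C

T = 127 °C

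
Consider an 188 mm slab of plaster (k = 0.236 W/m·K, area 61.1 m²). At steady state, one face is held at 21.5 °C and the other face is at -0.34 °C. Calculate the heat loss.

Q = 1680 W

Q = kA·ΔT/L = 0.236 × 61.1 × |21.5 °C − -0.34 °C| / 0.188 = 1680 W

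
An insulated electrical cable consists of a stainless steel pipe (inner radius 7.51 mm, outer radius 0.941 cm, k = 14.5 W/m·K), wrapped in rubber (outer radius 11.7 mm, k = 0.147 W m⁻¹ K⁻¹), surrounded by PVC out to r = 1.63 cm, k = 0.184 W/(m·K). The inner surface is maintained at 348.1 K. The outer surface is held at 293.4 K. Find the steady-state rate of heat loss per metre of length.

Q' = 104 W/m

Treat each layer as a resistance in series:
  R'_stainless steel = ln(0.00941/0.00751)/(2πk) = 0.2255/(2π·14.5) = 0.002476 m·K/W
  R'_rubber = ln(0.0117/0.00941)/(2πk) = 0.2178/(2π·0.147) = 0.2358 m·K/W
  R'_PVC = ln(0.0163/0.0117)/(2πk) = 0.3316/(2π·0.184) = 0.2868 m·K/W
ΣR = 0.002476 + 0.2358 + 0.2868 = 0.5251 m·K/W
Q' = ΔT/ΣR = (348.1 K − 293.4 K)/0.5251 = 104 W/m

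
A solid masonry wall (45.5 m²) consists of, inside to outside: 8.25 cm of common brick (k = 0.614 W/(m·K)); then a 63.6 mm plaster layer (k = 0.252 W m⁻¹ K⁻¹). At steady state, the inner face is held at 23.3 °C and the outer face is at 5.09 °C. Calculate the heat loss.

Resistance network (inner→outer):
  R_common brick = L/(kA) = 0.0825/(0.614·45.5) = 0.002953 K/W
  R_plaster = L/(kA) = 0.0636/(0.252·45.5) = 0.005547 K/W
ΣR = 0.002953 + 0.005547 = 0.008500 K/W
Q = ΔT/ΣR = (23.3 °C − 5.09 °C)/0.008500 = 2140 W

Q = 2.14 kW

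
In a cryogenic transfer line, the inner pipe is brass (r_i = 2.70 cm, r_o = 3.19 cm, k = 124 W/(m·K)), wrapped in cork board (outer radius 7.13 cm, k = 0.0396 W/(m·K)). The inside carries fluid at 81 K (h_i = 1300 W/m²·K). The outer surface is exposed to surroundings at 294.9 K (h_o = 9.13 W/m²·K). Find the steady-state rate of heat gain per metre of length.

Q' = 61.4 W/m

Treat each layer as a resistance in series:
  R'_conv,in = 1/(2πr h) = 1/(2π·0.0270·1300) = 0.004534 m·K/W
  R'_brass = ln(0.0319/0.0270)/(2πk) = 0.1668/(2π·124) = 2.140×10^-4 m·K/W
  R'_cork board = ln(0.0713/0.0319)/(2πk) = 0.8043/(2π·0.0396) = 3.232 m·K/W
  R'_conv,out = 1/(2πr h) = 1/(2π·0.0713·9.13) = 0.2445 m·K/W
ΣR = 0.004534 + 2.140×10^-4 + 3.232 + 0.2445 = 3.481 m·K/W
Q' = ΔT/ΣR = (81 K − 294.9 K)/3.481 = -61.4 W/m
(Negative Q' ⇒ heat flows inward; heat gain = 61.4 W/m.)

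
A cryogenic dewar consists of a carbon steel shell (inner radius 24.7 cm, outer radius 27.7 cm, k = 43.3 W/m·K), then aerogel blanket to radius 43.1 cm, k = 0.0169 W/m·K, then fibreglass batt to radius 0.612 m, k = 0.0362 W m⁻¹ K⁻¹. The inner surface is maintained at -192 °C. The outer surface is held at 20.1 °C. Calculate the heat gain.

Series thermal resistances, inner to outer:
  R_carbon steel = (1/0.247 − 1/0.277)/(4πk) = 0.4385/(4π·43.3) = 8.058×10^-4 K/W
  R_aerogel blanket = (1/0.277 − 1/0.431)/(4πk) = 1.290/(4π·0.0169) = 6.074 K/W
  R_fibreglass batt = (1/0.431 − 1/0.612)/(4πk) = 0.6862/(4π·0.0362) = 1.508 K/W
ΣR = 8.058×10^-4 + 6.074 + 1.508 = 7.583 K/W
Q = ΔT/ΣR = (-192 °C − 20.1 °C)/7.583 = -28.0 W
(Negative Q ⇒ heat flows inward; heat gain = 28.0 W.)

Q = 28.0 W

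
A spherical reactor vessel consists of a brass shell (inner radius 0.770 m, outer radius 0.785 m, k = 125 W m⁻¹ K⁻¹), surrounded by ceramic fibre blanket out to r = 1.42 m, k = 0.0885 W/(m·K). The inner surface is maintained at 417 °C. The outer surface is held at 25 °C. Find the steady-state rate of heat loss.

Q = 765 W

Series thermal resistances, inner to outer:
  R_brass = (1/0.770 − 1/0.785)/(4πk) = 0.02482/(4π·125) = 1.580×10^-5 K/W
  R_ceramic fibre blanket = (1/0.785 − 1/1.42)/(4πk) = 0.5697/(4π·0.0885) = 0.5122 K/W
ΣR = 1.580×10^-5 + 0.5122 = 0.5122 K/W
Q = ΔT/ΣR = (417 °C − 25 °C)/0.5122 = 765 W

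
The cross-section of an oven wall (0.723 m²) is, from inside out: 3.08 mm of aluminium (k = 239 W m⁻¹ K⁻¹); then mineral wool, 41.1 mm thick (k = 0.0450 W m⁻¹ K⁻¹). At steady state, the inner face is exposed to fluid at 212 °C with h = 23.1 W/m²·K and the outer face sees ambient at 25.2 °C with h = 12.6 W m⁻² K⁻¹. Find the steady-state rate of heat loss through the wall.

Q = 130 W

Series thermal resistances, inner to outer:
  R_conv,in = 1/(hA) = 1/(23.1·0.723) = 0.05988 K/W
  R_aluminium = L/(kA) = 0.00308/(239·0.723) = 1.782×10^-5 K/W
  R_mineral wool = L/(kA) = 0.0411/(0.0450·0.723) = 1.263 K/W
  R_conv,out = 1/(hA) = 1/(12.6·0.723) = 0.1098 K/W
ΣR = 0.05988 + 1.782×10^-5 + 1.263 + 0.1098 = 1.433 K/W
Q = ΔT/ΣR = (212 °C − 25.2 °C)/1.433 = 130 W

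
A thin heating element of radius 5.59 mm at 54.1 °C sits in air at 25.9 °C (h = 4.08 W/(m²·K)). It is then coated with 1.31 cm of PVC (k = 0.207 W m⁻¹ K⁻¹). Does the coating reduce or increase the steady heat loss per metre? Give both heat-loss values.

increases: 4.04 → 9.35 W/m

Critical radius for a cylinder: r_cr = k/h = 0.0507 m = 5.07 cm.
Outer radius after coating: r₂ = 0.00559 + 0.0131 = 0.01869 m.
Since r₁ < r_cr and r₂ ≤ r_cr, the coating moves toward the maximum at r_cr — heat loss rises.
Bare: R = 1/(2πr₁h) = 6.978 m·K/W; Q = 28.2/6.978 = 4.04 W/m.
Coated: R = R_cond + R_conv = 3.015 m·K/W; Q = 28.2/3.015 = 9.35 W/m.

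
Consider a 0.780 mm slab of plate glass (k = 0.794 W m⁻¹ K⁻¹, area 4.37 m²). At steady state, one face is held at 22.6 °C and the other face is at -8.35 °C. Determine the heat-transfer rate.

Q = kA·ΔT/L = 0.794 × 4.37 × |22.6 °C − -8.35 °C| / 7.80×10^-4 = 1.38×10^5 W

Q = 1.38×10^5 W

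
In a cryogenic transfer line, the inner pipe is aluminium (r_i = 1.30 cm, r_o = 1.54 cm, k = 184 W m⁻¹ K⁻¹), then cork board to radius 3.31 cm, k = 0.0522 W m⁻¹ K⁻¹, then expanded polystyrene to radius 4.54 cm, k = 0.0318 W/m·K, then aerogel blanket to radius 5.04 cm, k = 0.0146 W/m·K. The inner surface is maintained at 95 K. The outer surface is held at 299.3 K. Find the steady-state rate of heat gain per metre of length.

Q' = 40.4 W/m

Treat each layer as a resistance in series:
  R'_aluminium = ln(0.0154/0.0130)/(2πk) = 0.1694/(2π·184) = 1.465×10^-4 m·K/W
  R'_cork board = ln(0.0331/0.0154)/(2πk) = 0.7652/(2π·0.0522) = 2.333 m·K/W
  R'_expanded polystyrene = ln(0.0454/0.0331)/(2πk) = 0.3160/(2π·0.0318) = 1.581 m·K/W
  R'_aerogel blanket = ln(0.0504/0.0454)/(2πk) = 0.1045/(2π·0.0146) = 1.139 m·K/W
ΣR = 1.465×10^-4 + 2.333 + 1.581 + 1.139 = 5.053 m·K/W
Q' = ΔT/ΣR = (95 K − 299.3 K)/5.053 = -40.4 W/m
(Negative Q' ⇒ heat flows inward; heat gain = 40.4 W/m.)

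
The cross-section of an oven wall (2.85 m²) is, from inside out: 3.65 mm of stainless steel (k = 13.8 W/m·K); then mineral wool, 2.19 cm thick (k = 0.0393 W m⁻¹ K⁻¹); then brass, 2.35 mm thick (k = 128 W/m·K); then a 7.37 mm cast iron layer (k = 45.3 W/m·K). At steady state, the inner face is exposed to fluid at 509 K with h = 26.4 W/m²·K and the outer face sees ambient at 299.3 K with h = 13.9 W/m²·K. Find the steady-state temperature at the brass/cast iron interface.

T = 322.0 K

Treat each layer as a resistance in series:
  R_conv,in = 1/(hA) = 1/(26.4·2.85) = 0.01329 K/W
  R_stainless steel = L/(kA) = 0.00365/(13.8·2.85) = 9.280×10^-5 K/W
  R_mineral wool = L/(kA) = 0.0219/(0.0393·2.85) = 0.1955 K/W
  R_brass = L/(kA) = 0.00235/(128·2.85) = 6.442×10^-6 K/W
  R_cast iron = L/(kA) = 0.00737/(45.3·2.85) = 5.709×10^-5 K/W
  R_conv,out = 1/(hA) = 1/(13.9·2.85) = 0.02524 K/W
ΣR = 0.01329 + 9.280×10^-5 + 0.1955 + 6.442×10^-6 + 5.709×10^-5 + 0.02524 = 0.2342 K/W
Q = ΔT/ΣR = (509 K − 299.3 K)/0.2342 = 895.4 W
From the inner boundary to the brass/cast iron interface, ΣR_partial = 0.2089 K/W.
T_interface = T_in − Q·ΣR_partial = 509 K − (895.4)(0.2089) = 322.0 K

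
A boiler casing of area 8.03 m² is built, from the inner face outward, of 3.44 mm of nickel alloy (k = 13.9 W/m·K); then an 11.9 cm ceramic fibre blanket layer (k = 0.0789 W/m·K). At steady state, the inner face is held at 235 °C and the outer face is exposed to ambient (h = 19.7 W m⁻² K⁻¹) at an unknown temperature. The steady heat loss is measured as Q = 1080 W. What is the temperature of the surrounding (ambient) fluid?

Sum the resistances:
  R_nickel alloy = L/(kA) = 0.00344/(13.9·8.03) = 3.082×10^-5 K/W
  R_ceramic fibre blanket = L/(kA) = 0.119/(0.0789·8.03) = 0.1878 K/W
  R_conv,out = 1/(hA) = 1/(19.7·8.03) = 0.006321 K/W
ΣR = 0.1942 K/W
ΔT = Q·ΣR = 1080 × 0.1942 = 209.7 K
Heat flows outward, so T_out = T_in − ΔT = 235 − 209.7 = 25.3 °C

T_out = 25.3 °C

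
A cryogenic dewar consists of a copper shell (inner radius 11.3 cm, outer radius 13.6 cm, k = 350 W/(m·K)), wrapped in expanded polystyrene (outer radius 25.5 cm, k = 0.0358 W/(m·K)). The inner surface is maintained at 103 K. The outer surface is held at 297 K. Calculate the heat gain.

Q = 25.4 W

Treat each layer as a resistance in series:
  R_copper = (1/0.113 − 1/0.136)/(4πk) = 1.497/(4π·350) = 3.403×10^-4 K/W
  R_expanded polystyrene = (1/0.136 − 1/0.255)/(4πk) = 3.431/(4π·0.0358) = 7.627 K/W
ΣR = 3.403×10^-4 + 7.627 = 7.627 K/W
Q = ΔT/ΣR = (103 K − 297 K)/7.627 = -25.4 W
(Negative Q ⇒ heat flows inward; heat gain = 25.4 W.)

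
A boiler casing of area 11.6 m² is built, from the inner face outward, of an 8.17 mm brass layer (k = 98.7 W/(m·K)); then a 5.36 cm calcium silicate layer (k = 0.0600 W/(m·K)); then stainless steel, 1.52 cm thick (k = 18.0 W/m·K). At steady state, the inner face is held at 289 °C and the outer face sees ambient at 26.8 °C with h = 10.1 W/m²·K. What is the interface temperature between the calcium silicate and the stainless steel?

Resistance network (inner→outer):
  R_brass = L/(kA) = 0.00817/(98.7·11.6) = 7.136×10^-6 K/W
  R_calcium silicate = L/(kA) = 0.0536/(0.0600·11.6) = 0.07701 K/W
  R_stainless steel = L/(kA) = 0.0152/(18.0·11.6) = 7.280×10^-5 K/W
  R_conv,out = 1/(hA) = 1/(10.1·11.6) = 0.008535 K/W
ΣR = 7.136×10^-6 + 0.07701 + 7.280×10^-5 + 0.008535 = 0.08562 K/W
Q = ΔT/ΣR = (289 °C − 26.8 °C)/0.08562 = 3062 W
From the inner boundary to the calcium silicate/stainless steel interface, ΣR_partial = 0.07702 K/W.
T_interface = T_in − Q·ΣR_partial = 289 °C − (3062)(0.07702) = 53.2 °C

T = 53.2 °C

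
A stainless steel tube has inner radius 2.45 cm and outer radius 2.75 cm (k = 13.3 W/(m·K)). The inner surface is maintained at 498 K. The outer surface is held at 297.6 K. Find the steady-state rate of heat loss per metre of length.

Q' = 1.45×10^5 W/m

Q' = 2πk·ΔT/ln(r₂/r₁) = 2π × 13.3 × 200.4 / ln(0.0275/0.0245) = 1.45×10^5 W/m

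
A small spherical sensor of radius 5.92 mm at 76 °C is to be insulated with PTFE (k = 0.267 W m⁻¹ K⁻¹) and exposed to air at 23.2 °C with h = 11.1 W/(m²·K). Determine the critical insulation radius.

For a sphere, r_cr = 2k_ins/h = 2·0.267/11.1 = 0.0481 m = 4.81 cm

r_cr = 4.81 cm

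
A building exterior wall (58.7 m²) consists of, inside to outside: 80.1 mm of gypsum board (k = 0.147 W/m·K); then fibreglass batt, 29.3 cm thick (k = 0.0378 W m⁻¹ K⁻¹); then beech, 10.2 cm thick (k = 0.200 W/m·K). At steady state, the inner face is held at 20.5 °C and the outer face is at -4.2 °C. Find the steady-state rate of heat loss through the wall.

Resistance network (inner→outer):
  R_gypsum board = L/(kA) = 0.0801/(0.147·58.7) = 0.009283 K/W
  R_fibreglass batt = L/(kA) = 0.293/(0.0378·58.7) = 0.1320 K/W
  R_beech = L/(kA) = 0.102/(0.200·58.7) = 0.008688 K/W
ΣR = 0.009283 + 0.1320 + 0.008688 = 0.1500 K/W
Q = ΔT/ΣR = (20.5 °C − -4.2 °C)/0.1500 = 165 W

Q = 165 W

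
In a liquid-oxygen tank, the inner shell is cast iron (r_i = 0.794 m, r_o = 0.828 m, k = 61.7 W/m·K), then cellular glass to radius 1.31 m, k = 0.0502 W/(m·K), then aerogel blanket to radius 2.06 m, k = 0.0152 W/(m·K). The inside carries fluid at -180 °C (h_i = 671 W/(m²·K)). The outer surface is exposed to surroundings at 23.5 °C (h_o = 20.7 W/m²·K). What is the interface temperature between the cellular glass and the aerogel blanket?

Series thermal resistances, inner to outer:
  R_conv,in = 1/(4πr²h) = 1/(4π·0.794²·671) = 1.881×10^-4 K/W
  R_cast iron = (1/0.794 − 1/0.828)/(4πk) = 0.05172/(4π·61.7) = 6.670×10^-5 K/W
  R_cellular glass = (1/0.828 − 1/1.31)/(4πk) = 0.4444/(4π·0.0502) = 0.7044 K/W
  R_aerogel blanket = (1/1.31 − 1/2.06)/(4πk) = 0.2779/(4π·0.0152) = 1.455 K/W
  R_conv,out = 1/(4πr²h) = 1/(4π·2.06²·20.7) = 9.059×10^-4 K/W
ΣR = 1.881×10^-4 + 6.670×10^-5 + 0.7044 + 1.455 + 9.059×10^-4 = 2.161 K/W
Q = ΔT/ΣR = (-180 °C − 23.5 °C)/2.161 = -94.17 W
From the inner boundary to the cellular glass/aerogel blanket interface, ΣR_partial = 0.7047 K/W.
T_interface = T_in − Q·ΣR_partial = -180 °C − (-94.17)(0.7047) = -114 °C

T = -114 °C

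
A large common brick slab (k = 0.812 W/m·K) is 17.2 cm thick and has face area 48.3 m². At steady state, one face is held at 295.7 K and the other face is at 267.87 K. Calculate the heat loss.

Q = kA·ΔT/L = 0.812 × 48.3 × |295.7 K − 267.87 K| / 0.172 = 6350 W

Q = 6.35 kW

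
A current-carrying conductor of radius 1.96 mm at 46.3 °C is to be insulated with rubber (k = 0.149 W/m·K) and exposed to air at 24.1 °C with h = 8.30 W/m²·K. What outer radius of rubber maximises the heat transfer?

For a cylinder, r_cr = k_ins/h = 0.149/8.30 = 0.0180 m = 1.80 cm

r_cr = 1.80 cm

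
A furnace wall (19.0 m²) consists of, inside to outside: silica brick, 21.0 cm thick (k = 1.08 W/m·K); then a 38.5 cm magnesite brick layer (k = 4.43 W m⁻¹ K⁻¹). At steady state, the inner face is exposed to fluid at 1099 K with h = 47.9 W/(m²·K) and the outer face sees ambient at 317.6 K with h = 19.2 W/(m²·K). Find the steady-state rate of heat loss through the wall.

Resistance network (inner→outer):
  R_conv,in = 1/(hA) = 1/(47.9·19.0) = 0.001099 K/W
  R_silica brick = L/(kA) = 0.210/(1.08·19.0) = 0.01023 K/W
  R_magnesite brick = L/(kA) = 0.385/(4.43·19.0) = 0.004574 K/W
  R_conv,out = 1/(hA) = 1/(19.2·19.0) = 0.002741 K/W
ΣR = 0.001099 + 0.01023 + 0.004574 + 0.002741 = 0.01864 K/W
Q = ΔT/ΣR = (1099 K − 317.6 K)/0.01864 = 41900 W

Q = 41.9 kW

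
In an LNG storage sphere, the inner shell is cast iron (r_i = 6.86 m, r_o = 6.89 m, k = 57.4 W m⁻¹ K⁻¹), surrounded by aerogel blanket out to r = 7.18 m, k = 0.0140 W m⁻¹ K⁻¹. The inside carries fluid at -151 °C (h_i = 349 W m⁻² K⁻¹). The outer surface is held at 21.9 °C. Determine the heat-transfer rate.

Treat each layer as a resistance in series:
  R_conv,in = 1/(4πr²h) = 1/(4π·6.86²·349) = 4.845×10^-6 K/W
  R_cast iron = (1/6.86 − 1/6.89)/(4πk) = 6.347×10^-4/(4π·57.4) = 8.799×10^-7 K/W
  R_aerogel blanket = (1/6.89 − 1/7.18)/(4πk) = 0.005862/(4π·0.0140) = 0.03332 K/W
ΣR = 4.845×10^-6 + 8.799×10^-7 + 0.03332 = 0.03333 K/W
Q = ΔT/ΣR = (-151 °C − 21.9 °C)/0.03333 = -5190 W
(Negative Q ⇒ heat flows inward; heat gain = 5190 W.)

Q = 5190 W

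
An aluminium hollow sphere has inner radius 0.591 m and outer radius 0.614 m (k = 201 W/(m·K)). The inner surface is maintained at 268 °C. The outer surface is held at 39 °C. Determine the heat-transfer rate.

Q = 4πk·ΔT/(1/r₁ − 1/r₂) = 4π × 201 × 229 / (1/0.591 − 1/0.614) = 9.13×10^6 W

Q = 9130 kW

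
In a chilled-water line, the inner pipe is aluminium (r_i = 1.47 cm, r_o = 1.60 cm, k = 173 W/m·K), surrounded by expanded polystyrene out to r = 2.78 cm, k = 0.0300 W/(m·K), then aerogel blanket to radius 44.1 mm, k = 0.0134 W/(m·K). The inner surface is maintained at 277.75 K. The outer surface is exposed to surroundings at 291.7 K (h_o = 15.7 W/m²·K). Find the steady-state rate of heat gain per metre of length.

Q' = 1.61 W/m

Treat each layer as a resistance in series:
  R'_aluminium = ln(0.0160/0.0147)/(2πk) = 0.08474/(2π·173) = 7.796×10^-5 m·K/W
  R'_expanded polystyrene = ln(0.0278/0.0160)/(2πk) = 0.5524/(2π·0.0300) = 2.931 m·K/W
  R'_aerogel blanket = ln(0.0441/0.0278)/(2πk) = 0.4614/(2π·0.0134) = 5.480 m·K/W
  R'_conv,out = 1/(2πr h) = 1/(2π·0.0441·15.7) = 0.2299 m·K/W
ΣR = 7.796×10^-5 + 2.931 + 5.480 + 0.2299 = 8.641 m·K/W
Q' = ΔT/ΣR = (277.75 K − 291.7 K)/8.641 = -1.61 W/m
(Negative Q' ⇒ heat flows inward; heat gain = 1.61 W/m.)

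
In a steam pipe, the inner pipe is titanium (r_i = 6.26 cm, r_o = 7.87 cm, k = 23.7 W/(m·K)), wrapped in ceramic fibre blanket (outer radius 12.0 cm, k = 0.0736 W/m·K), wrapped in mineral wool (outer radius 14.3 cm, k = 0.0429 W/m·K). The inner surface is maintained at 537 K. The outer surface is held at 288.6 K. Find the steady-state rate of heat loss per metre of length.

Q' = 159 W/m

Treat each layer as a resistance in series:
  R'_titanium = ln(0.0787/0.0626)/(2πk) = 0.2289/(2π·23.7) = 0.001537 m·K/W
  R'_ceramic fibre blanket = ln(0.120/0.0787)/(2πk) = 0.4218/(2π·0.0736) = 0.9122 m·K/W
  R'_mineral wool = ln(0.143/0.120)/(2πk) = 0.1754/(2π·0.0429) = 0.6505 m·K/W
ΣR = 0.001537 + 0.9122 + 0.6505 = 1.564 m·K/W
Q' = ΔT/ΣR = (537 K − 288.6 K)/1.564 = 159 W/m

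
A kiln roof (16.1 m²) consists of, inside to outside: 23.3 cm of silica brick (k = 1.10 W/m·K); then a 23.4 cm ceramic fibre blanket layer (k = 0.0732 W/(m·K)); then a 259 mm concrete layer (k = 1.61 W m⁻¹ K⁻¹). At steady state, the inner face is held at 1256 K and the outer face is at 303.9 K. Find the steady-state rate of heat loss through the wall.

Q = 4290 W

Resistance network (inner→outer):
  R_silica brick = L/(kA) = 0.233/(1.10·16.1) = 0.01316 K/W
  R_ceramic fibre blanket = L/(kA) = 0.234/(0.0732·16.1) = 0.1986 K/W
  R_concrete = L/(kA) = 0.259/(1.61·16.1) = 0.009992 K/W
ΣR = 0.01316 + 0.1986 + 0.009992 = 0.2218 K/W
Q = ΔT/ΣR = (1256 K − 303.9 K)/0.2218 = 4290 W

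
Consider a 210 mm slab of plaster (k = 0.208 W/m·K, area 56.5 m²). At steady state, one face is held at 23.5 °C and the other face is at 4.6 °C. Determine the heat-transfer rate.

Q = kA·ΔT/L = 0.208 × 56.5 × |23.5 °C − 4.6 °C| / 0.210 = 1060 W

Q = 1060 W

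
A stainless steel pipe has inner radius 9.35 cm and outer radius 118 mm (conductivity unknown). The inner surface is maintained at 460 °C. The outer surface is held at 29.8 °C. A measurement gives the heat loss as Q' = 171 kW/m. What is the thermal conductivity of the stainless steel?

ΣR = ΔT/Q' = |460 − 29.8|/1.71×10^5 = 0.002516 m·K/W
ln(r₂/r₁)/(2πk) = 0.002516 ⇒ k = 0.2327/(2π·0.002516) = 14.7 W/m·K

k = 14.7 W/m·K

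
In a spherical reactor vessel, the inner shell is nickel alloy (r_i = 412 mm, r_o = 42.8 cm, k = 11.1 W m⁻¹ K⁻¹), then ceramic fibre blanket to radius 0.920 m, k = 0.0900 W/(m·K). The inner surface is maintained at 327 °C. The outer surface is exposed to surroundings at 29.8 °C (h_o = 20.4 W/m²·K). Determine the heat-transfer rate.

Q = 268 W

Resistance network (inner→outer):
  R_nickel alloy = (1/0.412 − 1/0.428)/(4πk) = 0.09074/(4π·11.1) = 6.505×10^-4 K/W
  R_ceramic fibre blanket = (1/0.428 − 1/0.920)/(4πk) = 1.249/(4π·0.0900) = 1.105 K/W
  R_conv,out = 1/(4πr²h) = 1/(4π·0.920²·20.4) = 0.004609 K/W
ΣR = 6.505×10^-4 + 1.105 + 0.004609 = 1.110 K/W
Q = ΔT/ΣR = (327 °C − 29.8 °C)/1.110 = 268 W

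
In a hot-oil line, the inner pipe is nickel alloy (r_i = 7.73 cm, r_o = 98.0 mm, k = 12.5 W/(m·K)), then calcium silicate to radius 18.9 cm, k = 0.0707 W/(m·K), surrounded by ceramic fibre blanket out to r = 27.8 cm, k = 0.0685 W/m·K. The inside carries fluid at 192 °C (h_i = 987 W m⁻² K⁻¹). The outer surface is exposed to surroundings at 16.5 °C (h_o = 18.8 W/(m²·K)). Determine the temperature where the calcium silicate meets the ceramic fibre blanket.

T = 84.0 °C

Series thermal resistances, inner to outer:
  R'_conv,in = 1/(2πr h) = 1/(2π·0.0773·987) = 0.002086 m·K/W
  R'_nickel alloy = ln(0.0980/0.0773)/(2πk) = 0.2373/(2π·12.5) = 0.003021 m·K/W
  R'_calcium silicate = ln(0.189/0.0980)/(2πk) = 0.6568/(2π·0.0707) = 1.478 m·K/W
  R'_ceramic fibre blanket = ln(0.278/0.189)/(2πk) = 0.3859/(2π·0.0685) = 0.8966 m·K/W
  R'_conv,out = 1/(2πr h) = 1/(2π·0.278·18.8) = 0.03045 m·K/W
ΣR = 0.002086 + 0.003021 + 1.478 + 0.8966 + 0.03045 = 2.410 m·K/W
Q' = ΔT/ΣR = (192 °C − 16.5 °C)/2.410 = 72.82 W/m
From the inner boundary to the calcium silicate/ceramic fibre blanket interface, ΣR_partial = 1.483 m·K/W.
T_interface = T_in − Q'·ΣR_partial = 192 °C − (72.82)(1.483) = 84.0 °C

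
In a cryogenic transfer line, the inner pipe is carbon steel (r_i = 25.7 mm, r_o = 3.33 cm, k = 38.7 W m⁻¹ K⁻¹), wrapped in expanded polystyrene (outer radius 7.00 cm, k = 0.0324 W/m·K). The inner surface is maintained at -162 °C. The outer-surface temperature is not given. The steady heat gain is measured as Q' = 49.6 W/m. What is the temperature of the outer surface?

Series resistances:
  R'_carbon steel = ln(0.0333/0.0257)/(2πk) = 0.2591/(2π·38.7) = 0.001065 m·K/W
  R'_expanded polystyrene = ln(0.0700/0.0333)/(2πk) = 0.7429/(2π·0.0324) = 3.649 m·K/W
ΣR = 3.651 m·K/W
ΔT = Q'·ΣR = 49.6 × 3.651 = 181.1 K
Heat flows inward, so T_out = T_in + ΔT = -162 + 181.1 = 19.1 °C

T_out = 19.1 °C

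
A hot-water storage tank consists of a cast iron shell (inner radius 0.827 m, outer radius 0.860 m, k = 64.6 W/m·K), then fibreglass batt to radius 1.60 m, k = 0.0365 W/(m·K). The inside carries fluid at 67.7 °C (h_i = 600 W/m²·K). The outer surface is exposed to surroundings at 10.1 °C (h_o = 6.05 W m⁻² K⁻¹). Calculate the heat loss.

Series thermal resistances, inner to outer:
  R_conv,in = 1/(4πr²h) = 1/(4π·0.827²·600) = 1.939×10^-4 K/W
  R_cast iron = (1/0.827 − 1/0.860)/(4πk) = 0.04640/(4π·64.6) = 5.716×10^-5 K/W
  R_fibreglass batt = (1/0.860 − 1/1.60)/(4πk) = 0.5378/(4π·0.0365) = 1.172 K/W
  R_conv,out = 1/(4πr²h) = 1/(4π·1.60²·6.05) = 0.005138 K/W
ΣR = 1.939×10^-4 + 5.716×10^-5 + 1.172 + 0.005138 = 1.177 K/W
Q = ΔT/ΣR = (67.7 °C − 10.1 °C)/1.177 = 48.9 W

Q = 48.9 W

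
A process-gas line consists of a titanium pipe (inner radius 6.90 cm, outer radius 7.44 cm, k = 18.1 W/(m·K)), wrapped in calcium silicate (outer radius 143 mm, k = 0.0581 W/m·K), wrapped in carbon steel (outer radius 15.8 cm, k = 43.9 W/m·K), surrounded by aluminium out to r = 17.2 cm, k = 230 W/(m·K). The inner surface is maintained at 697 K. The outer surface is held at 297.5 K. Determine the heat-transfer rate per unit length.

Q' = 223 W/m

Treat each layer as a resistance in series:
  R'_titanium = ln(0.0744/0.0690)/(2πk) = 0.07535/(2π·18.1) = 6.626×10^-4 m·K/W
  R'_calcium silicate = ln(0.143/0.0744)/(2πk) = 0.6534/(2π·0.0581) = 1.790 m·K/W
  R'_carbon steel = ln(0.158/0.143)/(2πk) = 0.09975/(2π·43.9) = 3.616×10^-4 m·K/W
  R'_aluminium = ln(0.172/0.158)/(2πk) = 0.08490/(2π·230) = 5.875×10^-5 m·K/W
ΣR = 6.626×10^-4 + 1.790 + 3.616×10^-4 + 5.875×10^-5 = 1.791 m·K/W
Q' = ΔT/ΣR = (697 K − 297.5 K)/1.791 = 223 W/m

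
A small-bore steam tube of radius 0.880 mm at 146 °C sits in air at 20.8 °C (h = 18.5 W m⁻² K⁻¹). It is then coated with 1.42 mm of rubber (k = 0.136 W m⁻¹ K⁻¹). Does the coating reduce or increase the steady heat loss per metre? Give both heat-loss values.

increases: 12.8 → 25.7 W/m

Critical radius for a cylinder: r_cr = k/h = 0.00735 m = 0.735 cm.
Outer radius after coating: r₂ = 8.80×10^-4 + 0.00142 = 0.002300 m.
Since r₁ < r_cr and r₂ ≤ r_cr, the coating moves toward the maximum at r_cr — heat loss rises.
Bare: R = 1/(2πr₁h) = 9.776 m·K/W; Q = 125.2/9.776 = 12.8 W/m.
Coated: R = R_cond + R_conv = 4.865 m·K/W; Q = 125.2/4.865 = 25.7 W/m.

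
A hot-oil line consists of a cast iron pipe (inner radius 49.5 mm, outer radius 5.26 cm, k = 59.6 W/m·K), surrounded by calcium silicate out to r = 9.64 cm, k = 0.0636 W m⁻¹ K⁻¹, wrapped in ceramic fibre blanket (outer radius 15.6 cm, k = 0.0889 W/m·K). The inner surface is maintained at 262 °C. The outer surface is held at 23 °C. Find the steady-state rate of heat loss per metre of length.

Series thermal resistances, inner to outer:
  R'_cast iron = ln(0.0526/0.0495)/(2πk) = 0.06074/(2π·59.6) = 1.622×10^-4 m·K/W
  R'_calcium silicate = ln(0.0964/0.0526)/(2πk) = 0.6058/(2π·0.0636) = 1.516 m·K/W
  R'_ceramic fibre blanket = ln(0.156/0.0964)/(2πk) = 0.4813/(2π·0.0889) = 0.8617 m·K/W
ΣR = 1.622×10^-4 + 1.516 + 0.8617 = 2.378 m·K/W
Q' = ΔT/ΣR = (262 °C − 23 °C)/2.378 = 101 W/m

Q' = 101 W/m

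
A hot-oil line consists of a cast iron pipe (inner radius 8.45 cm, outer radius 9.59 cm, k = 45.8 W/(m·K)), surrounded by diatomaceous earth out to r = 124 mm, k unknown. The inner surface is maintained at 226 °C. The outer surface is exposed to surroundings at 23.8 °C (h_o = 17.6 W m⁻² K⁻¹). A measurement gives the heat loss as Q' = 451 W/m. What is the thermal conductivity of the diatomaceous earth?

k = 0.109 W/m·K

ΣR = ΔT/Q' = |226 − 23.8|/451 = 0.4483 m·K/W
Known resistances:
  R'_cast iron = ln(0.0959/0.0845)/(2πk) = 0.1266/(2π·45.8) = 4.398×10^-4 m·K/W
  R'_conv,out = 1/(2πr h) = 1/(2π·0.124·17.6) = 0.07293 m·K/W
R_diatomaceous earth = ΣR − ΣR_known = 0.4483 − 0.07337 = 0.3749 m·K/W
ln(r₂/r₁)/(2πk) = 0.3749 ⇒ k = 0.2570/(2π·0.3749) = 0.109 W/m·K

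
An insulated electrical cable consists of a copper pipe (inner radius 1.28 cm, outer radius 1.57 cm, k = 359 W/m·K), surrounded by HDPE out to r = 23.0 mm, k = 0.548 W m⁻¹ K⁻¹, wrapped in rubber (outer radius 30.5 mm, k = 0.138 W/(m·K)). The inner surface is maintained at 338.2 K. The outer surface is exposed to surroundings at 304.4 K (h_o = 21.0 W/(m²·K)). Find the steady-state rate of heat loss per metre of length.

Q' = 49.3 W/m

Resistance network (inner→outer):
  R'_copper = ln(0.0157/0.0128)/(2πk) = 0.2042/(2π·359) = 9.053×10^-5 m·K/W
  R'_HDPE = ln(0.0230/0.0157)/(2πk) = 0.3818/(2π·0.548) = 0.1109 m·K/W
  R'_rubber = ln(0.0305/0.0230)/(2πk) = 0.2822/(2π·0.138) = 0.3255 m·K/W
  R'_conv,out = 1/(2πr h) = 1/(2π·0.0305·21.0) = 0.2485 m·K/W
ΣR = 9.053×10^-5 + 0.1109 + 0.3255 + 0.2485 = 0.6850 m·K/W
Q' = ΔT/ΣR = (338.2 K − 304.4 K)/0.6850 = 49.3 W/m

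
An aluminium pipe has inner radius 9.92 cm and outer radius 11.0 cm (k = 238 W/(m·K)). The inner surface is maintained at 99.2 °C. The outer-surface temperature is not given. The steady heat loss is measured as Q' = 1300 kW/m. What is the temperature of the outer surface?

Series resistances:
  R'_aluminium = ln(0.110/0.0992)/(2πk) = 0.1033/(2π·238) = 6.911×10^-5 m·K/W
ΣR = 6.911×10^-5 m·K/W
ΔT = Q'·ΣR = 1.30×10^6 × 6.911×10^-5 = 89.84 K
Heat flows outward, so T_out = T_in − ΔT = 99.2 − 89.84 = 9.36 °C

T_out = 9.36 °C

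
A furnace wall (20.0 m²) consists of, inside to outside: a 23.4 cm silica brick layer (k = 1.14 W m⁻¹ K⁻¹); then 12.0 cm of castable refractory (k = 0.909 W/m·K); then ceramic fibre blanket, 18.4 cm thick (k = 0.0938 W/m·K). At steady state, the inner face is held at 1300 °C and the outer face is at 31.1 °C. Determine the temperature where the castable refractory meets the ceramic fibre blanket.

Treat each layer as a resistance in series:
  R_silica brick = L/(kA) = 0.234/(1.14·20.0) = 0.01026 K/W
  R_castable refractory = L/(kA) = 0.120/(0.909·20.0) = 0.006601 K/W
  R_ceramic fibre blanket = L/(kA) = 0.184/(0.0938·20.0) = 0.09808 K/W
ΣR = 0.01026 + 0.006601 + 0.09808 = 0.1149 K/W
Q = ΔT/ΣR = (1300 °C − 31.1 °C)/0.1149 = 11040 W
From the inner boundary to the castable refractory/ceramic fibre blanket interface, ΣR_partial = 0.01686 K/W.
T_interface = T_in − Q·ΣR_partial = 1300 °C − (11040)(0.01686) = 1114 °C

T = 1114 °C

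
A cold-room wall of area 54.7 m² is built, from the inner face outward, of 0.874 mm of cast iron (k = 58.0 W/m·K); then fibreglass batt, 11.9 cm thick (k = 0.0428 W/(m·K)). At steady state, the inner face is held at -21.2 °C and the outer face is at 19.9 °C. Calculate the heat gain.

Q = 809 W

Series thermal resistances, inner to outer:
  R_cast iron = L/(kA) = 8.74×10^-4/(58.0·54.7) = 2.755×10^-7 K/W
  R_fibreglass batt = L/(kA) = 0.119/(0.0428·54.7) = 0.05083 K/W
ΣR = 2.755×10^-7 + 0.05083 = 0.05083 K/W
Q = ΔT/ΣR = (-21.2 °C − 19.9 °C)/0.05083 = -809 W
(Negative Q ⇒ heat flows inward; heat gain = 809 W.)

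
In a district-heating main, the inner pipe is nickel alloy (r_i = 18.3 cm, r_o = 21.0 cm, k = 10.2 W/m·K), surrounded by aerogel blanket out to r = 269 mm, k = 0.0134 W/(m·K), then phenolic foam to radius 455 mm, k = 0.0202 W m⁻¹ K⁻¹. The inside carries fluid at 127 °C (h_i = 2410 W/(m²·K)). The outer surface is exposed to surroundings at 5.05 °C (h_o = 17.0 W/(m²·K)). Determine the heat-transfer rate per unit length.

Q' = 17.2 W/m

Series thermal resistances, inner to outer:
  R'_conv,in = 1/(2πr h) = 1/(2π·0.183·2410) = 3.609×10^-4 m·K/W
  R'_nickel alloy = ln(0.210/0.183)/(2πk) = 0.1376/(2π·10.2) = 0.002147 m·K/W
  R'_aerogel blanket = ln(0.269/0.210)/(2πk) = 0.2476/(2π·0.0134) = 2.941 m·K/W
  R'_phenolic foam = ln(0.455/0.269)/(2πk) = 0.5256/(2π·0.0202) = 4.141 m·K/W
  R'_conv,out = 1/(2πr h) = 1/(2π·0.455·17.0) = 0.02058 m·K/W
ΣR = 3.609×10^-4 + 0.002147 + 2.941 + 4.141 + 0.02058 = 7.105 m·K/W
Q' = ΔT/ΣR = (127 °C − 5.05 °C)/7.105 = 17.2 W/m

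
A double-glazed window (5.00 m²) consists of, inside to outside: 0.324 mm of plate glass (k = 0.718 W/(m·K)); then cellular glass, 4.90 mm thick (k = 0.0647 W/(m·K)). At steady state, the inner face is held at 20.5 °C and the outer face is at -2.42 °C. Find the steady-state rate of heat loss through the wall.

Series thermal resistances, inner to outer:
  R_plate glass = L/(kA) = 3.24×10^-4/(0.718·5.00) = 9.025×10^-5 K/W
  R_cellular glass = L/(kA) = 0.00490/(0.0647·5.00) = 0.01515 K/W
ΣR = 9.025×10^-5 + 0.01515 = 0.01524 K/W
Q = ΔT/ΣR = (20.5 °C − -2.42 °C)/0.01524 = 1500 W

Q = 1500 W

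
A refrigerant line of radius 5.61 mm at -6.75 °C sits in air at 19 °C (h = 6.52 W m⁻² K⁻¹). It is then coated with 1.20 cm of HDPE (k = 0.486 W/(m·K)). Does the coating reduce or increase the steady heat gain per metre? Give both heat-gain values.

increases: 5.92 → 14.6 W/m

Critical radius for a cylinder: r_cr = k/h = 0.0745 m = 7.45 cm.
Outer radius after coating: r₂ = 0.00561 + 0.0120 = 0.01761 m.
Since r₁ < r_cr and r₂ ≤ r_cr, the coating moves toward the maximum at r_cr — heat gain rises.
Bare: R = 1/(2πr₁h) = 4.351 m·K/W; Q = 25.75/4.351 = 5.92 W/m.
Coated: R = R_cond + R_conv = 1.761 m·K/W; Q = 25.75/1.761 = 14.6 W/m.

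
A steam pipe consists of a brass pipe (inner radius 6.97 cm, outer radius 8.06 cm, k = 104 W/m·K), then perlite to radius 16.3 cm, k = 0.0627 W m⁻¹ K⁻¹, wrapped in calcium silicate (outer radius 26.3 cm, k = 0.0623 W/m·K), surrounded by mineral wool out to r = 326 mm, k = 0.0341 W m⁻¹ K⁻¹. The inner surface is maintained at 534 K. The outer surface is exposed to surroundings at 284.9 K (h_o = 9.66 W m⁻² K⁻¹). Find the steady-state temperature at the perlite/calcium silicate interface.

T = 424 K

Treat each layer as a resistance in series:
  R'_brass = ln(0.0806/0.0697)/(2πk) = 0.1453/(2π·104) = 2.224×10^-4 m·K/W
  R'_perlite = ln(0.163/0.0806)/(2πk) = 0.7043/(2π·0.0627) = 1.788 m·K/W
  R'_calcium silicate = ln(0.263/0.163)/(2πk) = 0.4784/(2π·0.0623) = 1.222 m·K/W
  R'_mineral wool = ln(0.326/0.263)/(2πk) = 0.2147/(2π·0.0341) = 1.002 m·K/W
  R'_conv,out = 1/(2πr h) = 1/(2π·0.326·9.66) = 0.05054 m·K/W
ΣR = 2.224×10^-4 + 1.788 + 1.222 + 1.002 + 0.05054 = 4.063 m·K/W
Q' = ΔT/ΣR = (534 K − 284.9 K)/4.063 = 61.31 W/m
From the inner boundary to the perlite/calcium silicate interface, ΣR_partial = 1.788 m·K/W.
T_interface = T_in − Q'·ΣR_partial = 534 K − (61.31)(1.788) = 424 K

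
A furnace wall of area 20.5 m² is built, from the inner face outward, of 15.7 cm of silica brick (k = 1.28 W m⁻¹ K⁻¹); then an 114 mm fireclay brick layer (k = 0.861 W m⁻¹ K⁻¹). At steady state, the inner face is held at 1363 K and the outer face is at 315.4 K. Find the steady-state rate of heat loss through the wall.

Resistance network (inner→outer):
  R_silica brick = L/(kA) = 0.157/(1.28·20.5) = 0.005983 K/W
  R_fireclay brick = L/(kA) = 0.114/(0.861·20.5) = 0.006459 K/W
ΣR = 0.005983 + 0.006459 = 0.01244 K/W
Q = ΔT/ΣR = (1363 K − 315.4 K)/0.01244 = 84200 W

Q = 84200 W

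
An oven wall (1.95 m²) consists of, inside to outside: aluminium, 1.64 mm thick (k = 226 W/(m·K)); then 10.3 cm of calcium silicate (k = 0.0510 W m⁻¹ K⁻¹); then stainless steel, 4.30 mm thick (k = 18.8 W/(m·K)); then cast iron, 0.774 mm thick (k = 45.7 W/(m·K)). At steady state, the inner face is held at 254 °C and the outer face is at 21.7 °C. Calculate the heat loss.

Q = 224 W

Treat each layer as a resistance in series:
  R_aluminium = L/(kA) = 0.00164/(226·1.95) = 3.721×10^-6 K/W
  R_calcium silicate = L/(kA) = 0.103/(0.0510·1.95) = 1.036 K/W
  R_stainless steel = L/(kA) = 0.00430/(18.8·1.95) = 1.173×10^-4 K/W
  R_cast iron = L/(kA) = 7.74×10^-4/(45.7·1.95) = 8.685×10^-6 K/W
ΣR = 3.721×10^-6 + 1.036 + 1.173×10^-4 + 8.685×10^-6 = 1.036 K/W
Q = ΔT/ΣR = (254 °C − 21.7 °C)/1.036 = 224 W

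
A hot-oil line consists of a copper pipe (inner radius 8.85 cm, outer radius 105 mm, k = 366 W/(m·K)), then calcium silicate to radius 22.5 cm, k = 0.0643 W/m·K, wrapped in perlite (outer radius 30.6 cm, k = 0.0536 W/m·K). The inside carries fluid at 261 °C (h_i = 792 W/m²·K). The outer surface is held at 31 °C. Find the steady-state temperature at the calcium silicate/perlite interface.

Treat each layer as a resistance in series:
  R'_conv,in = 1/(2πr h) = 1/(2π·0.0885·792) = 0.002271 m·K/W
  R'_copper = ln(0.105/0.0885)/(2πk) = 0.1710/(2π·366) = 7.434×10^-5 m·K/W
  R'_calcium silicate = ln(0.225/0.105)/(2πk) = 0.7621/(2π·0.0643) = 1.886 m·K/W
  R'_perlite = ln(0.306/0.225)/(2πk) = 0.3075/(2π·0.0536) = 0.9130 m·K/W
ΣR = 0.002271 + 7.434×10^-5 + 1.886 + 0.9130 = 2.801 m·K/W
Q' = ΔT/ΣR = (261 °C − 31 °C)/2.801 = 82.11 W/m
From the inner boundary to the calcium silicate/perlite interface, ΣR_partial = 1.888 m·K/W.
T_interface = T_in − Q'·ΣR_partial = 261 °C − (82.11)(1.888) = 106 °C

T = 106 °C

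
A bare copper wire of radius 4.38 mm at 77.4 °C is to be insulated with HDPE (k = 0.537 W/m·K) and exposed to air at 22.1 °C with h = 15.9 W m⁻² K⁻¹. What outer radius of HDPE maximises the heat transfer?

r_cr = 3.38 cm

For a cylinder, r_cr = k_ins/h = 0.537/15.9 = 0.0338 m = 3.38 cm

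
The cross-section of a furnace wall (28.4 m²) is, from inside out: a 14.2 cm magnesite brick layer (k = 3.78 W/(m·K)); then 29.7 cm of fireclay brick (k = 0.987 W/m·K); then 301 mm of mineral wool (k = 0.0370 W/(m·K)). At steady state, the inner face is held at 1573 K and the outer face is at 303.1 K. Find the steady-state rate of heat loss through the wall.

Q = 4260 W

Treat each layer as a resistance in series:
  R_magnesite brick = L/(kA) = 0.142/(3.78·28.4) = 0.001323 K/W
  R_fireclay brick = L/(kA) = 0.297/(0.987·28.4) = 0.01060 K/W
  R_mineral wool = L/(kA) = 0.301/(0.0370·28.4) = 0.2864 K/W
ΣR = 0.001323 + 0.01060 + 0.2864 = 0.2983 K/W
Q = ΔT/ΣR = (1573 K − 303.1 K)/0.2983 = 4260 W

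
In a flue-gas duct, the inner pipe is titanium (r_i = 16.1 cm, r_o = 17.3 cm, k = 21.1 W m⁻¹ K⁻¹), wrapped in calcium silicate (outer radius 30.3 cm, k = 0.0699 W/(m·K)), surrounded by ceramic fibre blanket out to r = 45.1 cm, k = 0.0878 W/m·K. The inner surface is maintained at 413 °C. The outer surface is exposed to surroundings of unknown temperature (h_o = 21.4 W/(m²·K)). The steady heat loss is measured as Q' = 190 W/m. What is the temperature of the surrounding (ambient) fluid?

T_out = 30.3 °C

Sum the resistances:
  R'_titanium = ln(0.173/0.161)/(2πk) = 0.07189/(2π·21.1) = 5.422×10^-4 m·K/W
  R'_calcium silicate = ln(0.303/0.173)/(2πk) = 0.5604/(2π·0.0699) = 1.276 m·K/W
  R'_ceramic fibre blanket = ln(0.451/0.303)/(2πk) = 0.3977/(2π·0.0878) = 0.7210 m·K/W
  R'_conv,out = 1/(2πr h) = 1/(2π·0.451·21.4) = 0.01649 m·K/W
ΣR = 2.014 m·K/W
ΔT = Q'·ΣR = 190 × 2.014 = 382.7 K
Heat flows outward, so T_out = T_in − ΔT = 413 − 382.7 = 30.3 °C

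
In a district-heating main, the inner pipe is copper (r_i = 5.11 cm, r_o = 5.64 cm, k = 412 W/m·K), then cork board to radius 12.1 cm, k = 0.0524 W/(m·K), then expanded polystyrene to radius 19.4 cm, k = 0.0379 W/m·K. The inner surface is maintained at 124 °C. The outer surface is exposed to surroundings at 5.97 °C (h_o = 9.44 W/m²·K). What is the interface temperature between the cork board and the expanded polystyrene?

Resistance network (inner→outer):
  R'_copper = ln(0.0564/0.0511)/(2πk) = 0.09868/(2π·412) = 3.812×10^-5 m·K/W
  R'_cork board = ln(0.121/0.0564)/(2πk) = 0.7633/(2π·0.0524) = 2.318 m·K/W
  R'_expanded polystyrene = ln(0.194/0.121)/(2πk) = 0.4721/(2π·0.0379) = 1.982 m·K/W
  R'_conv,out = 1/(2πr h) = 1/(2π·0.194·9.44) = 0.08691 m·K/W
ΣR = 3.812×10^-5 + 2.318 + 1.982 + 0.08691 = 4.387 m·K/W
Q' = ΔT/ΣR = (124 °C − 5.97 °C)/4.387 = 26.90 W/m
From the inner boundary to the cork board/expanded polystyrene interface, ΣR_partial = 2.318 m·K/W.
T_interface = T_in − Q'·ΣR_partial = 124 °C − (26.90)(2.318) = 61.6 °C

T = 61.6 °C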